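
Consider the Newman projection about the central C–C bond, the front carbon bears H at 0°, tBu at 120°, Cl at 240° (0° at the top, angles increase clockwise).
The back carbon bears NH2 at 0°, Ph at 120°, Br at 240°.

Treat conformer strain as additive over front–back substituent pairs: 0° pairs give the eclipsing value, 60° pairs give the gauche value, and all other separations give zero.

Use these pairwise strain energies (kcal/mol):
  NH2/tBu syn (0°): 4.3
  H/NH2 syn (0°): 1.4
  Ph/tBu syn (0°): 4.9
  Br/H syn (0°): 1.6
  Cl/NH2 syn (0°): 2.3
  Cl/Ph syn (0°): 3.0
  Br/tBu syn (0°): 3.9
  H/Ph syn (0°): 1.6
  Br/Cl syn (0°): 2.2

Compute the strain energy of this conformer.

8.5 kcal/mol

This conformer is eclipsed. H at 0° is eclipsed with NH2 at 0° (1.4); tBu at 120° is eclipsed with Ph at 120° (4.9); Cl at 240° is eclipsed with Br at 240° (2.2). Total 8.5 kcal/mol.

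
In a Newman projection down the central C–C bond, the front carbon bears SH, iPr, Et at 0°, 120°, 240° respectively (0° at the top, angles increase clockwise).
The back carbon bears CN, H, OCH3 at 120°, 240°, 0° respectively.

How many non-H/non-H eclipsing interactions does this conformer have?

Non-H eclipsing pairs: SH(0°)/OCH3(0°); iPr(120°)/CN(120°) — 2 interactions.

2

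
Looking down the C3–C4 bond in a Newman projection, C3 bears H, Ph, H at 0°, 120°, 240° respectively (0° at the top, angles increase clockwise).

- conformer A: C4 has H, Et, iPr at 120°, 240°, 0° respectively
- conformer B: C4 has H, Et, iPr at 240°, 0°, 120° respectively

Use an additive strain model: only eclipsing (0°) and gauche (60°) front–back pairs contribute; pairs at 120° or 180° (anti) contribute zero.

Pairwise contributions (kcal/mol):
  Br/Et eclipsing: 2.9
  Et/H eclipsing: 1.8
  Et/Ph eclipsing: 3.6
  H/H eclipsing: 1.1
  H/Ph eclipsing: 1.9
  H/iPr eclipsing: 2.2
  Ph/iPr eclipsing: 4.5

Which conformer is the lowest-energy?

A (eclipsed): H–iPr eclipsed, Ph–H eclipsed, H–Et eclipsed; 2.2 + 1.9 + 1.8 = 5.9 kcal/mol.
B (eclipsed): H–Et eclipsed, Ph–iPr eclipsed, H–H eclipsed; 1.8 + 4.5 + 1.1 = 7.4 kcal/mol.
A has the lowest total (5.9 kcal/mol).

A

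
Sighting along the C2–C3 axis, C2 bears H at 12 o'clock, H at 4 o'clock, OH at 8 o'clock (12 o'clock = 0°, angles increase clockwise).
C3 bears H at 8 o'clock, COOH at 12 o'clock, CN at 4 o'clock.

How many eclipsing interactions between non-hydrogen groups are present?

0

Every eclipsing pair involves H, so the count is 0.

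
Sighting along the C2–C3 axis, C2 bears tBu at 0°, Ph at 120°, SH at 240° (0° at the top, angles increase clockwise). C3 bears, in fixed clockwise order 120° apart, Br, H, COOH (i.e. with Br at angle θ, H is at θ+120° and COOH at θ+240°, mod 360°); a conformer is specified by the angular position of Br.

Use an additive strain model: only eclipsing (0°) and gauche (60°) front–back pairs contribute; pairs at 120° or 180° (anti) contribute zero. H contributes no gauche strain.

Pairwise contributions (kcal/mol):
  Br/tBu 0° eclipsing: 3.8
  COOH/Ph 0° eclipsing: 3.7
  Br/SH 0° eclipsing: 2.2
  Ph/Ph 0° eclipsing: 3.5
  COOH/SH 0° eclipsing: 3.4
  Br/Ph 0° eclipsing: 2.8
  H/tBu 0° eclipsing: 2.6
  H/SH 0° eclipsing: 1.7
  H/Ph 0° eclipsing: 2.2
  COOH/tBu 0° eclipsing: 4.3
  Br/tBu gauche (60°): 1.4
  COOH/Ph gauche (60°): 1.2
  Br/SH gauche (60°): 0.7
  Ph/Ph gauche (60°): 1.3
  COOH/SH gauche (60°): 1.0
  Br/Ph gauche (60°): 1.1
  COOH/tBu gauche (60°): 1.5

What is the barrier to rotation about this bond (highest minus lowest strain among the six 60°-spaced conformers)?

5.1 kcal/mol

Br at 0° is eclipsed. tBu at 0° is eclipsed with Br at 0° (3.8); Ph at 120° is eclipsed with H at 120° (2.2); SH at 240° is eclipsed with COOH at 240° (3.4). Total 9.4 kcal/mol.
Br at 60° is staggered. tBu at 0° is gauche with Br at 60° (1.4); tBu at 0° is gauche with COOH at 300° (1.5); Ph at 120° is gauche with Br at 60° (1.1); SH at 240° is gauche with COOH at 300° (1.0). Total 5.0 kcal/mol.
Br at 120° is eclipsed. tBu at 0° is eclipsed with COOH at 0° (4.3); Ph at 120° is eclipsed with Br at 120° (2.8); SH at 240° is eclipsed with H at 240° (1.7). Total 8.8 kcal/mol.
Br at 180° is staggered. tBu at 0° is gauche with COOH at 60° (1.5); Ph at 120° is gauche with Br at 180° (1.1); Ph at 120° is gauche with COOH at 60° (1.2); SH at 240° is gauche with Br at 180° (0.7). Total 4.5 kcal/mol.
Br at 240° is eclipsed. tBu at 0° is eclipsed with H at 0° (2.6); Ph at 120° is eclipsed with COOH at 120° (3.7); SH at 240° is eclipsed with Br at 240° (2.2). Total 8.5 kcal/mol.
Br at 300° is staggered. tBu at 0° is gauche with Br at 300° (1.4); Ph at 120° is gauche with COOH at 180° (1.2); SH at 240° is gauche with Br at 300° (0.7); SH at 240° is gauche with COOH at 180° (1.0). Total 4.3 kcal/mol.
Max at 0° (9.4 kcal/mol), min at 300° (4.3 kcal/mol); barrier = 5.1 kcal/mol.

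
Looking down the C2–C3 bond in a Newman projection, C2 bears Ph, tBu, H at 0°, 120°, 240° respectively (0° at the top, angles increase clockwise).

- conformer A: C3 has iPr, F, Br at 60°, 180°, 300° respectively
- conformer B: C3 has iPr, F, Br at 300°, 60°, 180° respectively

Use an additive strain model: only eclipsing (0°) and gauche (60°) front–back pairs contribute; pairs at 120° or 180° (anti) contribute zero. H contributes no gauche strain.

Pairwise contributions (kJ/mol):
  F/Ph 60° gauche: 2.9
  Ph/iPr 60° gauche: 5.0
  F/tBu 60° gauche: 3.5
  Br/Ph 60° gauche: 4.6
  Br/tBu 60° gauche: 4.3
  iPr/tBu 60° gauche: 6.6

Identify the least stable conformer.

A

A (staggered): Ph(0°)/iPr(60°) gauche 5.0; Ph(0°)/Br(300°) gauche 4.6; tBu(120°)/iPr(60°) gauche 6.6; tBu(120°)/F(180°) gauche 3.5 → 19.7 kJ/mol.
B (staggered): Ph(0°)/iPr(300°) gauche 5.0; Ph(0°)/F(60°) gauche 2.9; tBu(120°)/F(60°) gauche 3.5; tBu(120°)/Br(180°) gauche 4.3 → 15.7 kJ/mol.
A has the highest total (19.7 kJ/mol).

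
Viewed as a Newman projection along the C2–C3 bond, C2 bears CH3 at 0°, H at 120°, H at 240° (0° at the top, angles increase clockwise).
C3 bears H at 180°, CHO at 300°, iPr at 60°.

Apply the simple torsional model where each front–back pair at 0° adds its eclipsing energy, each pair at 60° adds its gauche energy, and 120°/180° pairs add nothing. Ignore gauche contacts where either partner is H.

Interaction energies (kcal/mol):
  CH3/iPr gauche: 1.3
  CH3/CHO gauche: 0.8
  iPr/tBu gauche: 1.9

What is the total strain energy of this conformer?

This conformer (staggered): CH3(0°)/CHO(300°) gauche 0.8; CH3(0°)/iPr(60°) gauche 1.3 → 2.1 kcal/mol.

2.1 kcal/mol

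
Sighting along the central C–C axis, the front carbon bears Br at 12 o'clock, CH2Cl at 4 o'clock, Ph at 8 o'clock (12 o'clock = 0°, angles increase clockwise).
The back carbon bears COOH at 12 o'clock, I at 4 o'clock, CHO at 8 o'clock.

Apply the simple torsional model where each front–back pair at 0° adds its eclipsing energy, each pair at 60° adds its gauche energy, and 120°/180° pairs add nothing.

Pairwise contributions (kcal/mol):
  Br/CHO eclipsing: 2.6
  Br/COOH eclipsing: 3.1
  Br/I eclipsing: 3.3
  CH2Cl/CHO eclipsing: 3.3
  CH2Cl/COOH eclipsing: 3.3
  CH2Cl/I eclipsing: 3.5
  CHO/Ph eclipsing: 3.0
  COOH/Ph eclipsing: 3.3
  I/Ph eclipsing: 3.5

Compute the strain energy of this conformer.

This conformer (eclipsed): Br–COOH eclipsed, CH2Cl–I eclipsed, Ph–CHO eclipsed; 3.1 + 3.5 + 3.0 = 9.6 kcal/mol.

9.6 kcal/mol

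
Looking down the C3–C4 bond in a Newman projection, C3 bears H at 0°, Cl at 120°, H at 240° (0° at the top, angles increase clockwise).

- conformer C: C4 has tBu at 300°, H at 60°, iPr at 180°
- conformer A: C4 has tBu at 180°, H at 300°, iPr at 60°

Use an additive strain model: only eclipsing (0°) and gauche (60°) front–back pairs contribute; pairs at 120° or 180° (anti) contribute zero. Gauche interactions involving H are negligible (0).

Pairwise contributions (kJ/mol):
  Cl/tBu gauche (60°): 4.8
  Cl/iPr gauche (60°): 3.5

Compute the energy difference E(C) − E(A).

-4.8 kJ/mol

C is staggered. Cl at 120° is gauche with iPr at 180° (3.5). Total 3.5 kJ/mol.
A is staggered. Cl at 120° is gauche with tBu at 180° (4.8); Cl at 120° is gauche with iPr at 60° (3.5). Total 8.3 kJ/mol.
E(C) − E(A) = 3.5 − 8.3 = -4.8 kJ/mol.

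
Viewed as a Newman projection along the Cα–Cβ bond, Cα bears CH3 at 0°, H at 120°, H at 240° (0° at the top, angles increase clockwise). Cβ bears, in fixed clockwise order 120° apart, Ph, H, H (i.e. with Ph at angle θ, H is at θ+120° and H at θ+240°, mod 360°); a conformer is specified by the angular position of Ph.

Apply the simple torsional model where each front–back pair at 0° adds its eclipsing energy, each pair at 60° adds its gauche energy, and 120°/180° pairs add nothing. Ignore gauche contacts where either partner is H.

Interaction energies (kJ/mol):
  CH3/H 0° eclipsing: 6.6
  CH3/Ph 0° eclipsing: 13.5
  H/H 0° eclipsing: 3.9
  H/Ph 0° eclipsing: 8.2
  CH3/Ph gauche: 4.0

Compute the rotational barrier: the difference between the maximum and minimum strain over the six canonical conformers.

Ph at 0° (eclipsed): CH3(0°)/Ph(0°) eclipsed 13.5; H(120°)/H(120°) eclipsed 3.9; H(240°)/H(240°) eclipsed 3.9 → 21.3 kJ/mol.
Ph at 60° (staggered): CH3(0°)/Ph(60°) gauche 4.0 → 4.0 kJ/mol.
Ph at 120° (eclipsed): CH3(0°)/H(0°) eclipsed 6.6; H(120°)/Ph(120°) eclipsed 8.2; H(240°)/H(240°) eclipsed 3.9 → 18.7 kJ/mol.
Ph at 180° (staggered): no non-H gauche contacts → 0.0 kJ/mol.
Ph at 240° (eclipsed): CH3(0°)/H(0°) eclipsed 6.6; H(120°)/H(120°) eclipsed 3.9; H(240°)/Ph(240°) eclipsed 8.2 → 18.7 kJ/mol.
Ph at 300° (staggered): CH3(0°)/Ph(300°) gauche 4.0 → 4.0 kJ/mol.
Max at 0° (21.3 kJ/mol), min at 180° (0.0 kJ/mol); barrier = 21.3 kJ/mol.

21.3 kJ/mol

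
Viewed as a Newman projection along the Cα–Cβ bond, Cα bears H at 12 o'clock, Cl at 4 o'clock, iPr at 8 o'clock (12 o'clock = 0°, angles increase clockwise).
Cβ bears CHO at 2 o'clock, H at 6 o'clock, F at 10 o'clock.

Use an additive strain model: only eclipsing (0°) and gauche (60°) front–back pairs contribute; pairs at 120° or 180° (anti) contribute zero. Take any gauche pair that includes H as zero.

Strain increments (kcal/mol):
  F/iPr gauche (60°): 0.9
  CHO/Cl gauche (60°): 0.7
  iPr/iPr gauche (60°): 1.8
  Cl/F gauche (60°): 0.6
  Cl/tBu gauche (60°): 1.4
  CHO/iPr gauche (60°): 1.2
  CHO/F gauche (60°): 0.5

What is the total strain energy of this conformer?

1.6 kcal/mol

This conformer (staggered): Cl–CHO gauche, iPr–F gauche; 0.7 + 0.9 = 1.6 kcal/mol.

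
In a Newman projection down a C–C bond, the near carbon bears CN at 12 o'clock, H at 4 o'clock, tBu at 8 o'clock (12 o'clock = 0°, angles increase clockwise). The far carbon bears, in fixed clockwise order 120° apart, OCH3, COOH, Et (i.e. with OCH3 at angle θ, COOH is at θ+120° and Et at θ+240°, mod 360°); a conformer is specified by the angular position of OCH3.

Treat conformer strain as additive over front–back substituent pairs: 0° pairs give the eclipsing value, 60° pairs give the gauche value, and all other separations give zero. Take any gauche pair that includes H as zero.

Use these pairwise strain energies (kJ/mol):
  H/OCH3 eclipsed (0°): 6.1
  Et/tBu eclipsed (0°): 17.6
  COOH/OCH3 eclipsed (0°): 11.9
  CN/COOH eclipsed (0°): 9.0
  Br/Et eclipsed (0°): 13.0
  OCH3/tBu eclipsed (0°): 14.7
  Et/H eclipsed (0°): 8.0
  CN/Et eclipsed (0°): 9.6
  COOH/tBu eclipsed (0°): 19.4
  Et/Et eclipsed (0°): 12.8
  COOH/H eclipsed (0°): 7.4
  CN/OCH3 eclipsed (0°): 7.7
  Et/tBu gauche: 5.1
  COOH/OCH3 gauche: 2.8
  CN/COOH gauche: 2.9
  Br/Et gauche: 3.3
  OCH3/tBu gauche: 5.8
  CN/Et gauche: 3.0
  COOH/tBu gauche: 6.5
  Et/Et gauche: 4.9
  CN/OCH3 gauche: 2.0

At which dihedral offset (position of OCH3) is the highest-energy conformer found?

120°

OCH3 at 0° (eclipsed): CN(0°)/OCH3(0°) eclipsed 7.7; H(120°)/COOH(120°) eclipsed 7.4; tBu(240°)/Et(240°) eclipsed 17.6 → 32.7 kJ/mol.
OCH3 at 60° (staggered): CN(0°)/OCH3(60°) gauche 2.0; CN(0°)/Et(300°) gauche 3.0; tBu(240°)/COOH(180°) gauche 6.5; tBu(240°)/Et(300°) gauche 5.1 → 16.6 kJ/mol.
OCH3 at 120° (eclipsed): CN(0°)/Et(0°) eclipsed 9.6; H(120°)/OCH3(120°) eclipsed 6.1; tBu(240°)/COOH(240°) eclipsed 19.4 → 35.1 kJ/mol.
OCH3 at 180° (staggered): CN(0°)/COOH(300°) gauche 2.9; CN(0°)/Et(60°) gauche 3.0; tBu(240°)/OCH3(180°) gauche 5.8; tBu(240°)/COOH(300°) gauche 6.5 → 18.2 kJ/mol.
OCH3 at 240° (eclipsed): CN(0°)/COOH(0°) eclipsed 9.0; H(120°)/Et(120°) eclipsed 8.0; tBu(240°)/OCH3(240°) eclipsed 14.7 → 31.7 kJ/mol.
OCH3 at 300° (staggered): CN(0°)/OCH3(300°) gauche 2.0; CN(0°)/COOH(60°) gauche 2.9; tBu(240°)/OCH3(300°) gauche 5.8; tBu(240°)/Et(180°) gauche 5.1 → 15.8 kJ/mol.
The maximum (35.1 kJ/mol) occurs with OCH3 at 120°.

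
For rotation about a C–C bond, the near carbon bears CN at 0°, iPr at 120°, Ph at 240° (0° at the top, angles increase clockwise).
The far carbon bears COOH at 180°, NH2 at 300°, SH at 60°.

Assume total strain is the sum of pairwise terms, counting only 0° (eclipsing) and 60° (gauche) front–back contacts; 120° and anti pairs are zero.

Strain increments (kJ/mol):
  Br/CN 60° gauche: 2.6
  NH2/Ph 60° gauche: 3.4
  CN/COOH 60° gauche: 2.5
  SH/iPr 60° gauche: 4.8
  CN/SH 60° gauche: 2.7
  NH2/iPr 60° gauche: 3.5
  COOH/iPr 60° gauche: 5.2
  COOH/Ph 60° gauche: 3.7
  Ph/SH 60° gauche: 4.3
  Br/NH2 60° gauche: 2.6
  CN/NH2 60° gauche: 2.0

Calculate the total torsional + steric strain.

21.8 kJ/mol

This conformer (staggered): CN–NH2 gauche, CN–SH gauche, iPr–COOH gauche, iPr–SH gauche, Ph–COOH gauche, Ph–NH2 gauche; 2.0 + 2.7 + 5.2 + 4.8 + 3.7 + 3.4 = 21.8 kJ/mol.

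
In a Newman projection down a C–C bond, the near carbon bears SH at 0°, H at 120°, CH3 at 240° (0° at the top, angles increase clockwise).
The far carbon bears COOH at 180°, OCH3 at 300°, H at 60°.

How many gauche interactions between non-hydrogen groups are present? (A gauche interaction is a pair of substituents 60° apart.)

3

Non-H gauche pairs: SH(0°)/OCH3(300°); CH3(240°)/COOH(180°); CH3(240°)/OCH3(300°) — 3 interactions.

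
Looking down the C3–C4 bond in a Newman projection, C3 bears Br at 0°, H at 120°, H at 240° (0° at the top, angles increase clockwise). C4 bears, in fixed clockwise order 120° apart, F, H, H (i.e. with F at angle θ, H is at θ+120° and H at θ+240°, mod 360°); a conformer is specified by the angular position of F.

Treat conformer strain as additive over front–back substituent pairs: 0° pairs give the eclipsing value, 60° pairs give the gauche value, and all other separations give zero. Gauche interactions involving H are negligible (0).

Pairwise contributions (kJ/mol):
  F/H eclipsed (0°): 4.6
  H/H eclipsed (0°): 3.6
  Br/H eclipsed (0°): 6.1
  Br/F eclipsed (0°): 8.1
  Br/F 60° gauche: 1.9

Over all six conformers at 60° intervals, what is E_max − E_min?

15.3 kJ/mol

F at 0° (eclipsed): Br(0°)/F(0°) eclipsed 8.1; H(120°)/H(120°) eclipsed 3.6; H(240°)/H(240°) eclipsed 3.6 → 15.3 kJ/mol.
F at 60° (staggered): Br(0°)/F(60°) gauche 1.9 → 1.9 kJ/mol.
F at 120° (eclipsed): Br(0°)/H(0°) eclipsed 6.1; H(120°)/F(120°) eclipsed 4.6; H(240°)/H(240°) eclipsed 3.6 → 14.3 kJ/mol.
F at 180° (staggered): no non-H gauche contacts → 0.0 kJ/mol.
F at 240° (eclipsed): Br(0°)/H(0°) eclipsed 6.1; H(120°)/H(120°) eclipsed 3.6; H(240°)/F(240°) eclipsed 4.6 → 14.3 kJ/mol.
F at 300° (staggered): Br(0°)/F(300°) gauche 1.9 → 1.9 kJ/mol.
Max at 0° (15.3 kJ/mol), min at 180° (0.0 kJ/mol); barrier = 15.3 kJ/mol.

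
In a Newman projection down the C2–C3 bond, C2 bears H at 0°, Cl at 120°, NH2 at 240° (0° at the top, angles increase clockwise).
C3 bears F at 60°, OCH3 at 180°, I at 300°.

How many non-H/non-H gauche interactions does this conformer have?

4

Non-H gauche pairs: Cl(120°)/F(60°); Cl(120°)/OCH3(180°); NH2(240°)/OCH3(180°); NH2(240°)/I(300°) — 4 interactions.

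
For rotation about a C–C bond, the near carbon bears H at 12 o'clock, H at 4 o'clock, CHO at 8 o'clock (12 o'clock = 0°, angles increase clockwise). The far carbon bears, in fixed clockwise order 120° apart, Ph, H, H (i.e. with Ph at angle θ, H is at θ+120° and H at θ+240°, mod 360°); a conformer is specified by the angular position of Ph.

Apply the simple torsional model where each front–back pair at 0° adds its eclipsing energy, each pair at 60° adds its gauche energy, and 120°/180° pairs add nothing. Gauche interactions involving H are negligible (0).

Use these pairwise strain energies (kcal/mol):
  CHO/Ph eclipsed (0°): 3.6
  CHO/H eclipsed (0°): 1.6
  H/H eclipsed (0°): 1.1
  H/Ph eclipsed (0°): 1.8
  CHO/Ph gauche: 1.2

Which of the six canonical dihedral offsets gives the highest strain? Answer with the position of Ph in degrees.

240°

Ph at 0° (eclipsed): H(0°)/Ph(0°) eclipsed 1.8; H(120°)/H(120°) eclipsed 1.1; CHO(240°)/H(240°) eclipsed 1.6 → 4.5 kcal/mol.
Ph at 60° (staggered): no non-H gauche contacts → 0.0 kcal/mol.
Ph at 120° (eclipsed): H(0°)/H(0°) eclipsed 1.1; H(120°)/Ph(120°) eclipsed 1.8; CHO(240°)/H(240°) eclipsed 1.6 → 4.5 kcal/mol.
Ph at 180° (staggered): CHO(240°)/Ph(180°) gauche 1.2 → 1.2 kcal/mol.
Ph at 240° (eclipsed): H(0°)/H(0°) eclipsed 1.1; H(120°)/H(120°) eclipsed 1.1; CHO(240°)/Ph(240°) eclipsed 3.6 → 5.8 kcal/mol.
Ph at 300° (staggered): CHO(240°)/Ph(300°) gauche 1.2 → 1.2 kcal/mol.
The maximum (5.8 kcal/mol) occurs with Ph at 240°.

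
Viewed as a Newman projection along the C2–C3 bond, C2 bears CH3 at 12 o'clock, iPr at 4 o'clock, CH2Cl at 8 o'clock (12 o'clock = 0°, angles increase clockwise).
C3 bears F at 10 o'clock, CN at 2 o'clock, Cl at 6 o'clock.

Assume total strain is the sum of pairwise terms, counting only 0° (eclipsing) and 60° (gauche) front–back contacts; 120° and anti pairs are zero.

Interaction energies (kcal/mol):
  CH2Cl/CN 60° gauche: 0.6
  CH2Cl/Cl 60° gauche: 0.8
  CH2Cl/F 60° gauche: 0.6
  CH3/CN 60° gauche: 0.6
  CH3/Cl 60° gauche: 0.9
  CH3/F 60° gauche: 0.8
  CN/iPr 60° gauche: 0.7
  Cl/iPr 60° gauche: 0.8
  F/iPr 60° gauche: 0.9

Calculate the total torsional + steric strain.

This conformer (staggered): CH3(0°)/F(300°) gauche 0.8; CH3(0°)/CN(60°) gauche 0.6; iPr(120°)/CN(60°) gauche 0.7; iPr(120°)/Cl(180°) gauche 0.8; CH2Cl(240°)/F(300°) gauche 0.6; CH2Cl(240°)/Cl(180°) gauche 0.8 → 4.3 kcal/mol.

4.3 kcal/mol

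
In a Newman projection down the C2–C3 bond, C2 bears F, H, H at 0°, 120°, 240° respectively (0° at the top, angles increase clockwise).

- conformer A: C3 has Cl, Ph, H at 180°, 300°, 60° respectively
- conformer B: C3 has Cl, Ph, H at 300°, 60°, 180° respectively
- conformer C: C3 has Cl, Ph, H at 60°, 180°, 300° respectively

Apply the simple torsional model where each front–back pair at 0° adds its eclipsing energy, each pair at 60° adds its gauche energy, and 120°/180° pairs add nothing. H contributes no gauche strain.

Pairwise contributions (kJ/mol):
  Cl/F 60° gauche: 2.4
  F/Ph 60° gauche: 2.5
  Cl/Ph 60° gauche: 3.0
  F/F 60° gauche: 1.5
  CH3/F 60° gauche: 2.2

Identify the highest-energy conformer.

B

A (staggered): F–Ph gauche; 2.5 = 2.5 kJ/mol.
B (staggered): F–Cl gauche, F–Ph gauche; 2.4 + 2.5 = 4.9 kJ/mol.
C (staggered): F–Cl gauche; 2.4 = 2.4 kJ/mol.
B has the highest total (4.9 kJ/mol).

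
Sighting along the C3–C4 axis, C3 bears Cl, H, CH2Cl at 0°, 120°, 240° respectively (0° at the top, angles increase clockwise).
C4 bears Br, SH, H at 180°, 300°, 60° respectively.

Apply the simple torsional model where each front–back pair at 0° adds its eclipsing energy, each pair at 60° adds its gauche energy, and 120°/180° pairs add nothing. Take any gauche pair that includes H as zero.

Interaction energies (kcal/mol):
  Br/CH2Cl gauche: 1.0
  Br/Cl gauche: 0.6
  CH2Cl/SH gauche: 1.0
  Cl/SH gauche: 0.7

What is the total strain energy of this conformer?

2.7 kcal/mol

This conformer is staggered. Cl at 0° is gauche with SH at 300° (0.7); CH2Cl at 240° is gauche with Br at 180° (1.0); CH2Cl at 240° is gauche with SH at 300° (1.0). Total 2.7 kcal/mol.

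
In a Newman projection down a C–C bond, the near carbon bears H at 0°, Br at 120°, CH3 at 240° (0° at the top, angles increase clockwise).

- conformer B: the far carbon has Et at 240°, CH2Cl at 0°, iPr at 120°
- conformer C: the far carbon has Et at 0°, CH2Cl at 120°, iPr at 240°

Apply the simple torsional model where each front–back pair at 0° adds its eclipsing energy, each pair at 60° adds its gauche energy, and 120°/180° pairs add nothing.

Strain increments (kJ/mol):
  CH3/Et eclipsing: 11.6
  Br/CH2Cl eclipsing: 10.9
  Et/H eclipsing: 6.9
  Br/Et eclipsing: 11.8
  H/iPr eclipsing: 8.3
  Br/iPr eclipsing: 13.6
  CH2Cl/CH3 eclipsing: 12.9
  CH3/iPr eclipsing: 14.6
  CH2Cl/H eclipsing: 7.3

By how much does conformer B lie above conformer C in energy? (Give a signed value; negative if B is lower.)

+0.1 kJ/mol

B (eclipsed): H(0°)/CH2Cl(0°) eclipsed 7.3; Br(120°)/iPr(120°) eclipsed 13.6; CH3(240°)/Et(240°) eclipsed 11.6 → 32.5 kJ/mol.
C (eclipsed): H(0°)/Et(0°) eclipsed 6.9; Br(120°)/CH2Cl(120°) eclipsed 10.9; CH3(240°)/iPr(240°) eclipsed 14.6 → 32.4 kJ/mol.
E(B) − E(C) = 32.5 − 32.4 = +0.1 kJ/mol.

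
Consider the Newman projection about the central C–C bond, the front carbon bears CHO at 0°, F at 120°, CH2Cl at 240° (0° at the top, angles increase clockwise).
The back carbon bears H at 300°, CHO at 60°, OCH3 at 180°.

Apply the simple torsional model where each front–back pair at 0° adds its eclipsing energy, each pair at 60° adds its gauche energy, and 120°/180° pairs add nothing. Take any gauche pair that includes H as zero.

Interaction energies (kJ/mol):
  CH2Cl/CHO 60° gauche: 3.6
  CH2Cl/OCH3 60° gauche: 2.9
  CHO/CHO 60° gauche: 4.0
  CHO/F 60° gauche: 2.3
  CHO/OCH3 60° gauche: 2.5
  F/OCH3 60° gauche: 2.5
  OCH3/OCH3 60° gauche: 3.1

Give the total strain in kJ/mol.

This conformer is staggered. CHO at 0° is gauche with CHO at 60° (4.0); F at 120° is gauche with CHO at 60° (2.3); F at 120° is gauche with OCH3 at 180° (2.5); CH2Cl at 240° is gauche with OCH3 at 180° (2.9). Total 11.7 kJ/mol.

11.7 kJ/mol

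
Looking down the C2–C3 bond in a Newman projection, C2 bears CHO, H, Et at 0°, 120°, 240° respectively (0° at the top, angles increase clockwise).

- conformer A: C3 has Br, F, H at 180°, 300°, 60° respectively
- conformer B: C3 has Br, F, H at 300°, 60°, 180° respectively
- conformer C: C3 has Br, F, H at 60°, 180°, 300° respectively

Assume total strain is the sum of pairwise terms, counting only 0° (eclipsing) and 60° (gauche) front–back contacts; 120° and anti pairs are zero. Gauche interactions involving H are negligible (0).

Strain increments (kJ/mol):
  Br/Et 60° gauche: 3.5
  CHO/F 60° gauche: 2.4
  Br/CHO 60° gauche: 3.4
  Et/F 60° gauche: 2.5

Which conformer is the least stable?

A (staggered): CHO(0°)/F(300°) gauche 2.4; Et(240°)/Br(180°) gauche 3.5; Et(240°)/F(300°) gauche 2.5 → 8.4 kJ/mol.
B (staggered): CHO(0°)/Br(300°) gauche 3.4; CHO(0°)/F(60°) gauche 2.4; Et(240°)/Br(300°) gauche 3.5 → 9.3 kJ/mol.
C (staggered): CHO(0°)/Br(60°) gauche 3.4; Et(240°)/F(180°) gauche 2.5 → 5.9 kJ/mol.
B has the highest total (9.3 kJ/mol).

B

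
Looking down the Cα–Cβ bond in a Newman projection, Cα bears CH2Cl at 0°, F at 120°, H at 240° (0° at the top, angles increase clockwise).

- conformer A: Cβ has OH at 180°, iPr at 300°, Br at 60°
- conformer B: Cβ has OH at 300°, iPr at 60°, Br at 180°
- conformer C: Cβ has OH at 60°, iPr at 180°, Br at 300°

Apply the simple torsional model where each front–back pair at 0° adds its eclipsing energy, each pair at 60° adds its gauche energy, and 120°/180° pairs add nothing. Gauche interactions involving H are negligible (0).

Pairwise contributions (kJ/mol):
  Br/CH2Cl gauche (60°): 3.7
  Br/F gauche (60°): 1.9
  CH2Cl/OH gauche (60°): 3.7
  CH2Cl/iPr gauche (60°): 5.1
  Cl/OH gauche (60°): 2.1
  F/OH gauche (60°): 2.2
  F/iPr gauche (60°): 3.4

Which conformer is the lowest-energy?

A (staggered): CH2Cl(0°)/iPr(300°) gauche 5.1; CH2Cl(0°)/Br(60°) gauche 3.7; F(120°)/OH(180°) gauche 2.2; F(120°)/Br(60°) gauche 1.9 → 12.9 kJ/mol.
B (staggered): CH2Cl(0°)/OH(300°) gauche 3.7; CH2Cl(0°)/iPr(60°) gauche 5.1; F(120°)/iPr(60°) gauche 3.4; F(120°)/Br(180°) gauche 1.9 → 14.1 kJ/mol.
C (staggered): CH2Cl(0°)/OH(60°) gauche 3.7; CH2Cl(0°)/Br(300°) gauche 3.7; F(120°)/OH(60°) gauche 2.2; F(120°)/iPr(180°) gauche 3.4 → 13.0 kJ/mol.
A has the lowest total (12.9 kJ/mol).

A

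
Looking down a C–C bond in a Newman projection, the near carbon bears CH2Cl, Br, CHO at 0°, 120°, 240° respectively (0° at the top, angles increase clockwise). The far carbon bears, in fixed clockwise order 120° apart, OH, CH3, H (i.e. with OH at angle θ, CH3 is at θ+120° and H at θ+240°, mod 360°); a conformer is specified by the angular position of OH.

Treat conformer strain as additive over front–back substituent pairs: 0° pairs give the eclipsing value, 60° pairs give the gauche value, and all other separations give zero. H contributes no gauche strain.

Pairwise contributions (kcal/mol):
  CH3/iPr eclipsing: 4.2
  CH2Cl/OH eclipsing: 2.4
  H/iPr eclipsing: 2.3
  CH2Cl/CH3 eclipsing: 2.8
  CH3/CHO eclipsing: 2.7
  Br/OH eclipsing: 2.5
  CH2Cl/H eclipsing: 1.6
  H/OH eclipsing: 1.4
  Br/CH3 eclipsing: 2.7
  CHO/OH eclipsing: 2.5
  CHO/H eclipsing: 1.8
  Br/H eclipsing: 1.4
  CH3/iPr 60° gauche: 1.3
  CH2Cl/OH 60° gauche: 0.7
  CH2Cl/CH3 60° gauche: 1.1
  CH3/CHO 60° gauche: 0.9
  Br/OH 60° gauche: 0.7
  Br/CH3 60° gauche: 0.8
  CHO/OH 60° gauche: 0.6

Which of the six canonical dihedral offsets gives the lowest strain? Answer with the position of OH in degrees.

OH at 0° is eclipsed. CH2Cl at 0° is eclipsed with OH at 0° (2.4); Br at 120° is eclipsed with CH3 at 120° (2.7); CHO at 240° is eclipsed with H at 240° (1.8). Total 6.9 kcal/mol.
OH at 60° is staggered. CH2Cl at 0° is gauche with OH at 60° (0.7); Br at 120° is gauche with OH at 60° (0.7); Br at 120° is gauche with CH3 at 180° (0.8); CHO at 240° is gauche with CH3 at 180° (0.9). Total 3.1 kcal/mol.
OH at 120° is eclipsed. CH2Cl at 0° is eclipsed with H at 0° (1.6); Br at 120° is eclipsed with OH at 120° (2.5); CHO at 240° is eclipsed with CH3 at 240° (2.7). Total 6.8 kcal/mol.
OH at 180° is staggered. CH2Cl at 0° is gauche with CH3 at 300° (1.1); Br at 120° is gauche with OH at 180° (0.7); CHO at 240° is gauche with OH at 180° (0.6); CHO at 240° is gauche with CH3 at 300° (0.9). Total 3.3 kcal/mol.
OH at 240° is eclipsed. CH2Cl at 0° is eclipsed with CH3 at 0° (2.8); Br at 120° is eclipsed with H at 120° (1.4); CHO at 240° is eclipsed with OH at 240° (2.5). Total 6.7 kcal/mol.
OH at 300° is staggered. CH2Cl at 0° is gauche with OH at 300° (0.7); CH2Cl at 0° is gauche with CH3 at 60° (1.1); Br at 120° is gauche with CH3 at 60° (0.8); CHO at 240° is gauche with OH at 300° (0.6). Total 3.2 kcal/mol.
The minimum (3.1 kcal/mol) occurs with OH at 60°.

60°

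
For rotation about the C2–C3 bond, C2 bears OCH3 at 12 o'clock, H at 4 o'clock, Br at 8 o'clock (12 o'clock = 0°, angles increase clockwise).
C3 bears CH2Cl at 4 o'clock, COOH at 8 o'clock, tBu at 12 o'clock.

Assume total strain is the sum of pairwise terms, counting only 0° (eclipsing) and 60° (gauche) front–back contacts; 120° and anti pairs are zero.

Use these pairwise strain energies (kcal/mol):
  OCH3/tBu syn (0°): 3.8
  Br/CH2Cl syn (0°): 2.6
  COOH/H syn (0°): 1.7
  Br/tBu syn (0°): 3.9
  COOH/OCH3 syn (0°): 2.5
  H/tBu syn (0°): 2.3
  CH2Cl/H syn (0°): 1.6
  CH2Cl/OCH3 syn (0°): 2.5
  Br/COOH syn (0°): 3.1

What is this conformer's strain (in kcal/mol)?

This conformer is eclipsed. OCH3 at 0° is eclipsed with tBu at 0° (3.8); H at 120° is eclipsed with CH2Cl at 120° (1.6); Br at 240° is eclipsed with COOH at 240° (3.1). Total 8.5 kcal/mol.

8.5 kcal/mol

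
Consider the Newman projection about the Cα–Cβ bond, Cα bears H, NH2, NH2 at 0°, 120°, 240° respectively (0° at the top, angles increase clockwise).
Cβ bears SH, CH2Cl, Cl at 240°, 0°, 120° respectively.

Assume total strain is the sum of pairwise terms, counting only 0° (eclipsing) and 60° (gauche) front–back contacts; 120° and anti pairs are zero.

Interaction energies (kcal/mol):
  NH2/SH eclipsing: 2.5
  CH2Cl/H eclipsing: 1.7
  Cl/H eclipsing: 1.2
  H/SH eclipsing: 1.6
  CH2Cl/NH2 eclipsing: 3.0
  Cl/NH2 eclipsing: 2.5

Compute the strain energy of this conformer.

6.7 kcal/mol

This conformer (eclipsed): H(0°)/CH2Cl(0°) eclipsed 1.7; NH2(120°)/Cl(120°) eclipsed 2.5; NH2(240°)/SH(240°) eclipsed 2.5 → 6.7 kcal/mol.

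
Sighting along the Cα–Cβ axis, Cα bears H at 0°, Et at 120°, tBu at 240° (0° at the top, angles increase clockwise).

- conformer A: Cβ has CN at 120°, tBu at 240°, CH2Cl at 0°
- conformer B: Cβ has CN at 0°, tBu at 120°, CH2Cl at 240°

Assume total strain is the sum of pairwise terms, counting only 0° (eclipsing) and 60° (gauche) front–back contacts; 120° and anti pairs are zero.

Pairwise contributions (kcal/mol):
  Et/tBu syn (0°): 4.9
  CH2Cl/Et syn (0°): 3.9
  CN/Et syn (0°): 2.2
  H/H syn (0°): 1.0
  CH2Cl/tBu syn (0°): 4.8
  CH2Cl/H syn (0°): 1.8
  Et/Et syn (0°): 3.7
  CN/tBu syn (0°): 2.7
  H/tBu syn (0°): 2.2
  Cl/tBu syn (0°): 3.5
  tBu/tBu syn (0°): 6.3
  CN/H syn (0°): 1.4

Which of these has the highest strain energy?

A (eclipsed): H(0°)/CH2Cl(0°) eclipsed 1.8; Et(120°)/CN(120°) eclipsed 2.2; tBu(240°)/tBu(240°) eclipsed 6.3 → 10.3 kcal/mol.
B (eclipsed): H(0°)/CN(0°) eclipsed 1.4; Et(120°)/tBu(120°) eclipsed 4.9; tBu(240°)/CH2Cl(240°) eclipsed 4.8 → 11.1 kcal/mol.
B has the highest total (11.1 kcal/mol).

B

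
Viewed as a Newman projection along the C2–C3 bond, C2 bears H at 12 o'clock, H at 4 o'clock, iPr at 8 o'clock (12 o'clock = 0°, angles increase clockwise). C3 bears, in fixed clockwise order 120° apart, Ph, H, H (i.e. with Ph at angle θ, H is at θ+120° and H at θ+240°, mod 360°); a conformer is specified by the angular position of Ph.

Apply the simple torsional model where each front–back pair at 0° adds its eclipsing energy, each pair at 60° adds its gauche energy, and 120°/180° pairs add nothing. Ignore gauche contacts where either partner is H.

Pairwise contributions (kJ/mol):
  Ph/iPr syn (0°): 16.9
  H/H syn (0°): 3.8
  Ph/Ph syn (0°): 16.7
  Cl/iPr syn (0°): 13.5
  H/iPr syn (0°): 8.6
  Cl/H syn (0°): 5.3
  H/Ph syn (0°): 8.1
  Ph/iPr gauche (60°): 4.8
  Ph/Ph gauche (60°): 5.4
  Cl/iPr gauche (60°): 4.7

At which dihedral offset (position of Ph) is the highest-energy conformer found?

240°

Ph at 0° (eclipsed): H–Ph eclipsed, H–H eclipsed, iPr–H eclipsed; 8.1 + 3.8 + 8.6 = 20.5 kJ/mol.
Ph at 60° (staggered): no non-H gauche contacts → 0.0 kJ/mol.
Ph at 120° (eclipsed): H–H eclipsed, H–Ph eclipsed, iPr–H eclipsed; 3.8 + 8.1 + 8.6 = 20.5 kJ/mol.
Ph at 180° (staggered): iPr–Ph gauche; 4.8 = 4.8 kJ/mol.
Ph at 240° (eclipsed): H–H eclipsed, H–H eclipsed, iPr–Ph eclipsed; 3.8 + 3.8 + 16.9 = 24.5 kJ/mol.
Ph at 300° (staggered): iPr–Ph gauche; 4.8 = 4.8 kJ/mol.
The maximum (24.5 kJ/mol) occurs with Ph at 240°.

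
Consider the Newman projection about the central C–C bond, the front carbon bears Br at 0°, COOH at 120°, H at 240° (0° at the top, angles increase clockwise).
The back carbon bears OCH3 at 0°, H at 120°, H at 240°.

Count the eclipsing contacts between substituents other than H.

Non-H eclipsing pairs: Br(0°)/OCH3(0°) — 1 interaction.

1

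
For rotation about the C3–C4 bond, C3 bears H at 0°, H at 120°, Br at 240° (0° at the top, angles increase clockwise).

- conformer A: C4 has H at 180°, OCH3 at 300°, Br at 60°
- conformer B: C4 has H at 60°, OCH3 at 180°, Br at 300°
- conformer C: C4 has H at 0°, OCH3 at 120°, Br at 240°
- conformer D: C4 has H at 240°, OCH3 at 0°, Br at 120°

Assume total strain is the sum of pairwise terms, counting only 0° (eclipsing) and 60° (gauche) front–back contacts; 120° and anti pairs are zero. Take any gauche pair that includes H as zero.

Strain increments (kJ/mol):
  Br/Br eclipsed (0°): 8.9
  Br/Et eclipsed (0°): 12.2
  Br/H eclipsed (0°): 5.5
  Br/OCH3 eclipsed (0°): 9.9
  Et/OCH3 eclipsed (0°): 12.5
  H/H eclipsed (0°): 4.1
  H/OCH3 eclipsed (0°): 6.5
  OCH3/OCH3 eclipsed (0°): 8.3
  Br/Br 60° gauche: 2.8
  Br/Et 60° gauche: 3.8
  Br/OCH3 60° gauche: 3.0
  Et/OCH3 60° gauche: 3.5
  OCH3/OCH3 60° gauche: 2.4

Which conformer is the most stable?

A (staggered): Br–OCH3 gauche; 3.0 = 3.0 kJ/mol.
B (staggered): Br–OCH3 gauche, Br–Br gauche; 3.0 + 2.8 = 5.8 kJ/mol.
C (eclipsed): H–H eclipsed, H–OCH3 eclipsed, Br–Br eclipsed; 4.1 + 6.5 + 8.9 = 19.5 kJ/mol.
D (eclipsed): H–OCH3 eclipsed, H–Br eclipsed, Br–H eclipsed; 6.5 + 5.5 + 5.5 = 17.5 kJ/mol.
A has the lowest total (3.0 kJ/mol).

A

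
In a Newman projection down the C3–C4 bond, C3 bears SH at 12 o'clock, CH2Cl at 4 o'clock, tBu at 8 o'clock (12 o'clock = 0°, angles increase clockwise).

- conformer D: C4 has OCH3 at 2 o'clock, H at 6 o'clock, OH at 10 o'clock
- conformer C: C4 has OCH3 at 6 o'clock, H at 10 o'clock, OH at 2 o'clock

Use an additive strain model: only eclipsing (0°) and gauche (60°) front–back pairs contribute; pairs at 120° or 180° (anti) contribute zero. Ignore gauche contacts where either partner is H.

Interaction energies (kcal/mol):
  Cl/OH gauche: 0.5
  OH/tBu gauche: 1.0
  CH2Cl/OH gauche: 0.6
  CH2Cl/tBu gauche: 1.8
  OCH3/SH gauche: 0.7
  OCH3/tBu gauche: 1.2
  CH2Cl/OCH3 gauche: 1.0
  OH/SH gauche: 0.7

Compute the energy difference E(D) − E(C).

D (staggered): SH(0°)/OCH3(60°) gauche 0.7; SH(0°)/OH(300°) gauche 0.7; CH2Cl(120°)/OCH3(60°) gauche 1.0; tBu(240°)/OH(300°) gauche 1.0 → 3.4 kcal/mol.
C (staggered): SH(0°)/OH(60°) gauche 0.7; CH2Cl(120°)/OCH3(180°) gauche 1.0; CH2Cl(120°)/OH(60°) gauche 0.6; tBu(240°)/OCH3(180°) gauche 1.2 → 3.5 kcal/mol.
E(D) − E(C) = 3.4 − 3.5 = -0.1 kcal/mol.

-0.1 kcal/mol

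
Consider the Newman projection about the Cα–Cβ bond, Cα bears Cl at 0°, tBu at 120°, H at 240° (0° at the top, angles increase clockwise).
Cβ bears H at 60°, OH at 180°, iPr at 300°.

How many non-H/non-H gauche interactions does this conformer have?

Non-H gauche pairs: Cl(0°)/iPr(300°); tBu(120°)/OH(180°) — 2 interactions.

2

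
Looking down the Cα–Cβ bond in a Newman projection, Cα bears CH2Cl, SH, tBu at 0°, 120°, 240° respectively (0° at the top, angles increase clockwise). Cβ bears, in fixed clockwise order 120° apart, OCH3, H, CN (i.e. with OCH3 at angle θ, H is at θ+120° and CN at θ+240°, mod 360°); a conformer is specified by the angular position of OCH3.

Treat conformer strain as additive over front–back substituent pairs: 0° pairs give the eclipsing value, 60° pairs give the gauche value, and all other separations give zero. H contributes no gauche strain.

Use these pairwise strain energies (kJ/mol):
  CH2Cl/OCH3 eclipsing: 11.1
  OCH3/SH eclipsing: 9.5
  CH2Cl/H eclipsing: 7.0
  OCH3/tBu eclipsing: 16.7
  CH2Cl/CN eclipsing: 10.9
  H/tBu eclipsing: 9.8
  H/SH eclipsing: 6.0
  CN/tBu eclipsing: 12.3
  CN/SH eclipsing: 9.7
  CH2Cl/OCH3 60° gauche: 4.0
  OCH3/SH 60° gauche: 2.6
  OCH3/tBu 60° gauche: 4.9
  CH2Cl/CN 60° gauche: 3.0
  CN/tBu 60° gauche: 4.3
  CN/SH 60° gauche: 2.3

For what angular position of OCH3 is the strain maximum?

OCH3 at 0° (eclipsed): CH2Cl–OCH3 eclipsed, SH–H eclipsed, tBu–CN eclipsed; 11.1 + 6.0 + 12.3 = 29.4 kJ/mol.
OCH3 at 60° (staggered): CH2Cl–OCH3 gauche, CH2Cl–CN gauche, SH–OCH3 gauche, tBu–CN gauche; 4.0 + 3.0 + 2.6 + 4.3 = 13.9 kJ/mol.
OCH3 at 120° (eclipsed): CH2Cl–CN eclipsed, SH–OCH3 eclipsed, tBu–H eclipsed; 10.9 + 9.5 + 9.8 = 30.2 kJ/mol.
OCH3 at 180° (staggered): CH2Cl–CN gauche, SH–OCH3 gauche, SH–CN gauche, tBu–OCH3 gauche; 3.0 + 2.6 + 2.3 + 4.9 = 12.8 kJ/mol.
OCH3 at 240° (eclipsed): CH2Cl–H eclipsed, SH–CN eclipsed, tBu–OCH3 eclipsed; 7.0 + 9.7 + 16.7 = 33.4 kJ/mol.
OCH3 at 300° (staggered): CH2Cl–OCH3 gauche, SH–CN gauche, tBu–OCH3 gauche, tBu–CN gauche; 4.0 + 2.3 + 4.9 + 4.3 = 15.5 kJ/mol.
The maximum (33.4 kJ/mol) occurs with OCH3 at 240°.

240°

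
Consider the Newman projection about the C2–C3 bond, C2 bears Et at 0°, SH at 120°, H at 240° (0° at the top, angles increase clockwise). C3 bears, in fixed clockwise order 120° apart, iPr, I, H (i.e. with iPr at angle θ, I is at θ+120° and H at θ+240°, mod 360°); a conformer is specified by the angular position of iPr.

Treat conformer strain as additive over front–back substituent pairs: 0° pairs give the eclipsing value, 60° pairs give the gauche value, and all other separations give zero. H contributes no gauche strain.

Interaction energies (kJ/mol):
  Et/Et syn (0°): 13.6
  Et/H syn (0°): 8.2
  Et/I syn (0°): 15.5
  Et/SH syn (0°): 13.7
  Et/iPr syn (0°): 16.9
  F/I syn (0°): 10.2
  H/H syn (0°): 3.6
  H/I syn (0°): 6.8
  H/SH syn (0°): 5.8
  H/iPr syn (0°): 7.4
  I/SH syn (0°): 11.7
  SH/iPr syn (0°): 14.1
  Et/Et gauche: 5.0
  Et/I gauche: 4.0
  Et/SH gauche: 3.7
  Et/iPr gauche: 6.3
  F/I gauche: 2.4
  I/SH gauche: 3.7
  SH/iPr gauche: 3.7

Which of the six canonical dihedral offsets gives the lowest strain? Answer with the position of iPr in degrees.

iPr at 0° (eclipsed): Et–iPr eclipsed, SH–I eclipsed, H–H eclipsed; 16.9 + 11.7 + 3.6 = 32.2 kJ/mol.
iPr at 60° (staggered): Et–iPr gauche, SH–iPr gauche, SH–I gauche; 6.3 + 3.7 + 3.7 = 13.7 kJ/mol.
iPr at 120° (eclipsed): Et–H eclipsed, SH–iPr eclipsed, H–I eclipsed; 8.2 + 14.1 + 6.8 = 29.1 kJ/mol.
iPr at 180° (staggered): Et–I gauche, SH–iPr gauche; 4.0 + 3.7 = 7.7 kJ/mol.
iPr at 240° (eclipsed): Et–I eclipsed, SH–H eclipsed, H–iPr eclipsed; 15.5 + 5.8 + 7.4 = 28.7 kJ/mol.
iPr at 300° (staggered): Et–iPr gauche, Et–I gauche, SH–I gauche; 6.3 + 4.0 + 3.7 = 14.0 kJ/mol.
The minimum (7.7 kJ/mol) occurs with iPr at 180°.

180°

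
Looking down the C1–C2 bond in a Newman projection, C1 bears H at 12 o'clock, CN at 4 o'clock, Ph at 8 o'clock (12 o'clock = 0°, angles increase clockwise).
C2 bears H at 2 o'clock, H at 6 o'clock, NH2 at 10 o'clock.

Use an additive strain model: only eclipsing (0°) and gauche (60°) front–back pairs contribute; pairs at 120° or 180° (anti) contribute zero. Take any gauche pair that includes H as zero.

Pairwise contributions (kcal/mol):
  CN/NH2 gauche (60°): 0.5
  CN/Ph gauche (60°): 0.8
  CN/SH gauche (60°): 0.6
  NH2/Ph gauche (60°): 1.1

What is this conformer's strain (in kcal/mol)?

This conformer is staggered. Ph at 240° is gauche with NH2 at 300° (1.1). Total 1.1 kcal/mol.

1.1 kcal/mol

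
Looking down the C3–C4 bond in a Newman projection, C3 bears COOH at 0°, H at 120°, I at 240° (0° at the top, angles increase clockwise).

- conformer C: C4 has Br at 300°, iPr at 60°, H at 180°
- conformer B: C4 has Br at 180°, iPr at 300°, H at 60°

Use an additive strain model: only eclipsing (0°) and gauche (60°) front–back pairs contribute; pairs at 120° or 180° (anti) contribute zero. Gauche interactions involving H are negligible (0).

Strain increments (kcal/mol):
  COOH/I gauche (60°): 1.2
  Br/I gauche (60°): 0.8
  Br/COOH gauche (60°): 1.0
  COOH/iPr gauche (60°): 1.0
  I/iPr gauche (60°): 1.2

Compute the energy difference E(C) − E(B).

C (staggered): COOH(0°)/Br(300°) gauche 1.0; COOH(0°)/iPr(60°) gauche 1.0; I(240°)/Br(300°) gauche 0.8 → 2.8 kcal/mol.
B (staggered): COOH(0°)/iPr(300°) gauche 1.0; I(240°)/Br(180°) gauche 0.8; I(240°)/iPr(300°) gauche 1.2 → 3.0 kcal/mol.
E(C) − E(B) = 2.8 − 3.0 = -0.2 kcal/mol.

-0.2 kcal/mol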